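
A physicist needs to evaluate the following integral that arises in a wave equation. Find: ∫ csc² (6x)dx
Since d/dx[-cot(6x)] = 6csc²(6x), integral = -cot(6x)/6 + C

Answer: (-1/6)cot(6x) + C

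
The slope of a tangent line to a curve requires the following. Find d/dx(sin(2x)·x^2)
Product rule: (fg)' = f'g + fg'
f = sin(2x), f' = 2·cos(2x)
g = x^2, g' = 2x

Answer: 2·cos(2x)·x^2 + 2·sin(2x)·x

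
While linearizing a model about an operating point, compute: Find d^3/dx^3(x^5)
Apply power rule 3 times:
d^1: 5x^4
d^2: 20x^3
d^3: 60x^2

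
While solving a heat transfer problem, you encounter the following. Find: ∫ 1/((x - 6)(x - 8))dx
Partial fractions: 1/((x-6)(x-8))=A/(x-6)+B/(x-8)
A=-1/2, B=1/2
∫ [-1/2· 1/(x-6)+1/2· 1/(x-8)] dx
=(1/2)[ln|x-8| - ln|x-6|]+C

Answer: (1/2)·ln|(x-8)/(x-6)|+C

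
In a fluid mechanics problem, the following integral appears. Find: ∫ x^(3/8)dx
Power rule: ∫ x^(3/8) dx = x^(11/8)/(11/8)+C

Answer: (8/11)·x^(11/8)+C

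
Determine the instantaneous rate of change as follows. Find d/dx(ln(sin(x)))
Chain rule: d/dx[ln(u)] = u'/u where u = sin(x)
u' = cos(x)

Answer: (cos(x))/(sin(x))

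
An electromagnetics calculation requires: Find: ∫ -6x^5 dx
Using power rule: ∫ -6x^5 dx=-6/6 x^6 + C=-x^6 + C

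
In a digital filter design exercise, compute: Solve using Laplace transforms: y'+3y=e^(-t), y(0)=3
Take L: sY - 3+3Y = 1/(s+1)
Y(s+3) = 1/(s+1)+3
Y = 1/((s+1)(s+3))+3/(s+3)
Partial fractions: 1/((s+1)(s+3)) = (1/2)/(s+1) - (1/2)/(s+3)
So Y = (1/2)/(s+1)+(5/2)/(s+3)
Inverse Laplace transform (L^(-1){1/(s+1)} = e^(-t), L^(-1){1/(s+3)} = e^(-3t)):

Answer: y(t) = (1/2)·e^(-t)+(5/2)·e^(-3t)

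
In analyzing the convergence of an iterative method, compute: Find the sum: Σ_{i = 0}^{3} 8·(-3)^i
Geometric series: S = a(1 - r^n)/(1 - r)
a = 8, r = -3, n = 4
S = 8(1-81)/4 = -160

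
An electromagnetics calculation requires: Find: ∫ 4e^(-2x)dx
Since d/dx[e^(-2x)]=-2e^(-2x), we get -2 e^(-2x) + C

Answer: -2e^(-2x) + C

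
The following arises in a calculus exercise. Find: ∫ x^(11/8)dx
Power rule: ∫ x^(11/8) dx = x^(19/8)/(19/8) + C

Answer: (8/19)·x^(19/8) + C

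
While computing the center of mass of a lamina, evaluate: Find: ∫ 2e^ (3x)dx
Since d/dx[e^(3x)]=3e^(3x), we get 2/3 e^(3x)+C

Answer: (2/3)e^(3x)+C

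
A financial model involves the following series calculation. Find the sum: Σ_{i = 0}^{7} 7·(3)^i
Geometric series: S=a(1 - r^n)/(1 - r)
a=7, r=3, n=8
S=7(1 - 6561)/-2=22960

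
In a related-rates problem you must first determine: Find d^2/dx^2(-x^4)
Apply power rule 2 times:
d^1: -4x^3
d^2: -12x^2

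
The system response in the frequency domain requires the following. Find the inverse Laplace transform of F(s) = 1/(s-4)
L^(-1){1/(s-a)}=c·e^(at)
Here a=4, c=1

Answer: e^(4t)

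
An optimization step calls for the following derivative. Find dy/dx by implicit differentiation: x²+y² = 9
Differentiate both sides: 2x+2y·(dy/dx) = 0
Solve: dy/dx = -2x/(2y) = -x/y

Answer: dy/dx = -x/y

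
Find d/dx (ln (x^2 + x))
Chain rule: d/dx[ln(u)] = u'/u where u = x^2 + x
u' = 2x + 1

Answer: (2x + 1)/(x^2 + x)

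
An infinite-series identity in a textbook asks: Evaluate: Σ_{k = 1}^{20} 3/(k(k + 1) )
Partial fractions: 3/(k(k + 1))=3/k - 3/(k + 1)
Telescoping sum: 3(1 - 1/21)=3·20/21

Answer: 20/7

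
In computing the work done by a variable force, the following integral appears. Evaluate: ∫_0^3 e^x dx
Antiderivative: e^x
Evaluate: (e^3 - 1)

Answer: e^3 - 1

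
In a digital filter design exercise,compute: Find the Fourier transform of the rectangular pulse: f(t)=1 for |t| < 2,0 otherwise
F(omega)=integral from -2 to 2 of e^(-j * omega * t) dt
=2 * sin(2 * omega)/omega=4 * sinc(2 * omega/pi)

Answer: 2 * sin(2 * omega)/omega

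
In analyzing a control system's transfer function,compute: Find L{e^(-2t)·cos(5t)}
First shifting: L{e^(at)f(t)} = F(s-a)
L{cos(5t)} = s/(s²+25)
Shift: (s+2)/((s+2)²+25)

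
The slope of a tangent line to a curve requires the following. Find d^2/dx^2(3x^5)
Apply power rule 2 times:
d^1: 15x^4
d^2: 60x^3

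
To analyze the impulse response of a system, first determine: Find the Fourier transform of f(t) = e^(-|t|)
Using the standard pair: F{e^(-a|t|)}=2a/(a^2+omega^2)
With a=1: F(omega)=2/(1+omega^2)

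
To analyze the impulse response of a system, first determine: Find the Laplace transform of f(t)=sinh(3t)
L{sinh(at)} = a/(s²-a²)
L{sinh(3t)} = 3/(s²-9)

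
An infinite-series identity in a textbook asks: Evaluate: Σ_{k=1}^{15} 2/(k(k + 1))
Partial fractions: 2/(k(k + 1)) = 2/k - 2/(k + 1)
Telescoping sum: 2(1 - 1/16) = 2·15/16

Answer: 15/8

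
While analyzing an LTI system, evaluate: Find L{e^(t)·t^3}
First shifting: L{e^(at)f(t)} = F(s-a)
L{t^3} = 6/s^4
Shift s → s-1: 6/(s-1)^4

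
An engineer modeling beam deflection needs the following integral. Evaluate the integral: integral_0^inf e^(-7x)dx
integral_0^inf e^(-7x) dx = [-1/7 * e^(-7x)]_0^inf
= 0 - (-1/7) = 1/7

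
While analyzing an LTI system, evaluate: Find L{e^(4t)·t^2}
First shifting: L{e^(at)f(t)}=F(s-a)
L{t^2}=2/s^3
Shift s → s-4: 2/(s-4)^3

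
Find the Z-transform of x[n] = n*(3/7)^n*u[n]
Using the property Z{n*a^n*u[n]} = az/(z-a)^2
With a = 3/7: X(z) = (3/7)z/(z - 3/7)^2, |z| > 3/7

Answer: (3/7)z/(z - 3/7)^2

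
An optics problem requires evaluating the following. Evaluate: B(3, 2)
B(x,y)=Γ(x)Γ(y)/Γ(x + y)=(x-1)!(y-1)!/(x + y-1)!
B(3,2)=2!·1!/4!=1/12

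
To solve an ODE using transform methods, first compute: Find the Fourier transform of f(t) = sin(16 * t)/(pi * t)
sin(W*t)/(pi*t) = (W/pi)*sinc(W*t/pi) is the impulse response of the ideal low-pass filter with cutoff W (here W = 16).
Its Fourier transform is a rectangular function:
F(omega) = 1 for |omega| < 16, 0 otherwise

Answer: rect(omega/32) [i.e., 1 for |omega| < 16, 0 otherwise]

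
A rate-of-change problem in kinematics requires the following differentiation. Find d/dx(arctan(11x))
d/dx[arctan(u)]=u'/(1+u²), u=11x, u'=11

Answer: 11/(1+121x²)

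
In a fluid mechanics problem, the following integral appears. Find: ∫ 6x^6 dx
Using power rule: ∫ 6x^6 dx = 6/7 x^7+C = (6/7)x^7+C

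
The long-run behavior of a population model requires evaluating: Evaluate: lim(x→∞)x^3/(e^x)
Apply L'Hôpital 3 times (∞/∞ each time):
Eventually get 3!/(e^x) → 0

Answer: 0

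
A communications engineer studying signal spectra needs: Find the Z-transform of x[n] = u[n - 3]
Using the time-shift property: Z{u[n-3]}=z^(-3)*z/(z-1)
=z^(-2)/(z-1)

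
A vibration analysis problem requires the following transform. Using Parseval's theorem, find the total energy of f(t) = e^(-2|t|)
Parseval's theorem: E = integral |f(t)|^2 dt = (1/2pi) integral |F(omega)|^2 domega
E = integral_{-inf}^{inf} e^(-4|t|) dt = 2 * integral_0^inf e^(-4t) dt = 2/(2 * 2) = 1/2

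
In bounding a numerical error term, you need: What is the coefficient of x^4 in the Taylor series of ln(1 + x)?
ln(1+x) = Σ (-1)^(n+1) x^n/n
Coefficient of x^4 = (-1)^5/4 = -1/4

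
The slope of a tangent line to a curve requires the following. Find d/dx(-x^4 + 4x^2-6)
Power rule: d/dx(ax^n) = n·a·x^(n-1)
Term by term: -4·x^3 + 8·x

Answer: -4x^3 + 8x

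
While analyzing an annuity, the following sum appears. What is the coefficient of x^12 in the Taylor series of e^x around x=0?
Taylor series of e^x=Σ x^n/n!
Coefficient of x^12=1/12!=1/479001600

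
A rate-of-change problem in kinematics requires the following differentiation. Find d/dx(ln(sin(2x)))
Chain rule: d/dx[ln(u)] = u'/u where u = sin(2x)
u' = 2cos(2x)

Answer: (2cos(2x))/(sin(2x))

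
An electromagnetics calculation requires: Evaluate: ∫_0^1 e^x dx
Antiderivative: e^x
Evaluate: (e^1 - 1)

Answer: e^1 - 1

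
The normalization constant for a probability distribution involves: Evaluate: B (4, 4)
B(x,y)=Γ(x)Γ(y)/Γ(x + y)=(x-1)!(y-1)!/(x + y-1)!
B(4,4)=3!·3!/7!=1/140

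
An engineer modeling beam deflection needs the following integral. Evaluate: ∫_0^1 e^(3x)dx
Antiderivative: (1/3)e^(3x)
Evaluate: (1/3)(e^3 - 1)

Answer: (e^3 - 1)/3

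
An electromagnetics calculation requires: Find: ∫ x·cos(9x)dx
By parts: u = x, dv = cos(9x) dx
du = dx, v = sin(9x)/9
= x·sin(9x)/9 + cos(9x)/9² + C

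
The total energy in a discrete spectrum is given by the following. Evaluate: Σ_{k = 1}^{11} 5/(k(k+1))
Partial fractions: 5/(k(k+1)) = 5/k - 5/(k+1)
Telescoping sum: 5(1-1/12) = 5·11/12

Answer: 55/12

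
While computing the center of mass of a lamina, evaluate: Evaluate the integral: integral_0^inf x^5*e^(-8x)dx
This is a Gamma integral. Substitute u=8x (du=8 dx):
integral_0^inf x^5 * e^(-8x) dx=(1/8^6) integral_0^inf u^5 * e^(-u) du
=Gamma(6)/8^6=5!/8^6=120/262144

Answer: 15/32768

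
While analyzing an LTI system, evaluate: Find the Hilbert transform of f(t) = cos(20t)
The Hilbert transform shifts each frequency component by -pi/2.
H{cos(wt)} = sin(wt)
With w = 20: H{cos(20t)} = sin(20t)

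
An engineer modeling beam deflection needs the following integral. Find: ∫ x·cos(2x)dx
By parts: u = x, dv = cos(2x) dx
du = dx, v = sin(2x)/2
= x·sin(2x)/2 + cos(2x)/2² + C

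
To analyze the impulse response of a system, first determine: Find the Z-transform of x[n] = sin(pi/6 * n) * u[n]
Z{sin(w0*n)*u[n]} = z*sin(w0)/(z^2-2z*cos(w0)+1)
With w0 = pi/6: X(z) = z*sin(pi/6)/(z^2-2z*cos(pi/6)+1)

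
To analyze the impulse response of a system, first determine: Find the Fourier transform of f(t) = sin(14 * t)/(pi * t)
sin(W*t)/(pi*t)=(W/pi)*sinc(W*t/pi) is the impulse response of the ideal low-pass filter with cutoff W (here W=14).
Its Fourier transform is a rectangular function:
F(omega)=1 for |omega| < 14, 0 otherwise

Answer: rect(omega/28) [i.e., 1 for |omega| < 14, 0 otherwise]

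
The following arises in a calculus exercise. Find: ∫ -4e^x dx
Since d/dx[e^x] = + e^x, we get -4e^x + C

Answer: -4e^x + C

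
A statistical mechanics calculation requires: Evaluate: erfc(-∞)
erfc(x)=1 - erf(x); erfc(-∞)=1 - erf(-∞)=1 - (-1)=2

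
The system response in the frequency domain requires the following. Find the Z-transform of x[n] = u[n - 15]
Using the time-shift property: Z{u[n-15]} = z^(-15)*z/(z-1)
= z^(-14)/(z-1)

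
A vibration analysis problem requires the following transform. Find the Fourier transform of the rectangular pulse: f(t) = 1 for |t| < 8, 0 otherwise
F(omega) = integral from -8 to 8 of e^(-j*omega*t) dt
= 2*sin(8*omega)/omega = 16*sinc(8*omega/pi)

Answer: 2*sin(8*omega)/omega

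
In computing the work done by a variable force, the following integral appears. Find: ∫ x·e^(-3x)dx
Integration by parts: u=x, dv=e^(-3x) dx
du=dx, v=e^(-3x)/(-3)
=x·e^(-3x)/(-3) - ∫ e^(-3x)/(-3) dx
=x·e^(-3x)/(-3) - e^(-3x)/9 + C

Answer: e^(-3x)(x/(-3) - 1/9) + C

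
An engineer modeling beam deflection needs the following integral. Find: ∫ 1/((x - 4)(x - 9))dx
Partial fractions: 1/((x-4)(x-9)) = A/(x-4) + B/(x-9)
A = -1/5, B = 1/5
∫ [-1/5· 1/(x-4) + 1/5· 1/(x-9)] dx
= (1/5)[ln|x-9| - ln|x-4|] + C

Answer: (1/5)·ln|(x-9)/(x-4)| + C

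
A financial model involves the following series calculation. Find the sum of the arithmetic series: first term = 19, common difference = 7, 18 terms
Last term: a_n=19 + (18 - 1)·7=138
Sum=n(a_1 + a_n)/2=18(19 + 138)/2=1413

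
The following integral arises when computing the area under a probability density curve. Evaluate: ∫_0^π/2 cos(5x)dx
Antiderivative: sin(5x)/5
Evaluate at bounds: [sin(5·π/2)/5] - [sin(5·0)/5]
=((1) - (0))/5=1/5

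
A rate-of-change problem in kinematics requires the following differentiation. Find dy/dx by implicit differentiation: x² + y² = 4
Differentiate both sides: 2x+2y·(dy/dx)=0
Solve: dy/dx=-2x/(2y)=-x/y

Answer: dy/dx=-x/y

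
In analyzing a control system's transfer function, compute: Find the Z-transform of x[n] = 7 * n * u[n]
Z{n * u[n]} = z/(z-1)^2
By linearity: Z{7 * n * u[n]} = 7z/(z-1)^2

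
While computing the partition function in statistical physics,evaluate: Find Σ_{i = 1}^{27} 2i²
=2·n(n + 1)(2n + 1)/6=2·27·28·55/6=13860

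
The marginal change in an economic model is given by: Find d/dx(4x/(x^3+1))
Quotient rule: (f/g)'=(f'g - fg')/g²
f=4x, f'=4
g=x^3+1, g'=3x^2

Answer: (4·(x^3+1)-12x^3)/(x^3+1)²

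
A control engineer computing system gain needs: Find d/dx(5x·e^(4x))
Product rule: (fg)' = f'g+fg'
f = 5x, f' = 5
g = e^(4x), g' = 4·e^(4x)

Answer: 5·e^(4x)+20x·e^(4x)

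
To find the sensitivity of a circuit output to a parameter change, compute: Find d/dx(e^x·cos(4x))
Product rule: (fg)' = f'g+fg'
f = e^x, f' = e^x
g = cos(4x), g' = -4·sin(4x)

Answer: e^x·cos(4x)-4·e^x·sin(4x)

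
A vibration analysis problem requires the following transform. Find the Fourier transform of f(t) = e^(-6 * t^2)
The Fourier transform of a Gaussian e^(-a*t^2) is sqrt(pi/a)*e^(-omega^2/(4a)).
With a=6: F(omega)=sqrt(pi/6)*e^(-omega^2/24)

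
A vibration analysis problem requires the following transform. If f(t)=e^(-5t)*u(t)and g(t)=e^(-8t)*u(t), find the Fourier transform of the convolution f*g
By the convolution theorem: F{f * g}=F(omega) * G(omega)
F(omega)=1/(5+j * omega), G(omega)=1/(8+j * omega)
F{f * g}=1/((5+j * omega)(8+j * omega))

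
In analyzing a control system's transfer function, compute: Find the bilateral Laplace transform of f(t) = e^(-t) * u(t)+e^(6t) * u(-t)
For e^(-t) * u(t): L=1/(s+1), Re(s) > -1
For e^(6t) * u(-t): L=-1/(s-6), Re(s) < 6
Combined: F(s)=1/(s+1)-1/(s-6), -1 < Re(s) < 6

Answer: 1/(s+1)-1/(s-6), ROC: -1 < Re(s) < 6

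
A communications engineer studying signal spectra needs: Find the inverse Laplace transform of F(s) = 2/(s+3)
L^(-1){2/(s-a)}=c·e^(at)
Here a=-3, c=2

Answer: 2e^(-3t)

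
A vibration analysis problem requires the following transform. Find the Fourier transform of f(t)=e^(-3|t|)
Using the standard pair: F{e^(-a|t|)}=2a/(a^2 + omega^2)
With a=3: F(omega)=6/(9 + omega^2)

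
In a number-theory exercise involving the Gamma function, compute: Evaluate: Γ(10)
Γ(n)=(n-1)! for positive integers
Γ(10)=9!=362880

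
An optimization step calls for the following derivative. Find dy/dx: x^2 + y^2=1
Differentiate: 2x+2y·(dy/dx) = 0
dy/dx = -2x/(2y)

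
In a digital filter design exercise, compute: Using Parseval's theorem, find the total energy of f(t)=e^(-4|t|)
Parseval's theorem: E=integral |f(t)|^2 dt=(1/2pi) integral |F(omega)|^2 domega
E=integral_{-inf}^{inf} e^(-8|t|) dt=2 * integral_0^inf e^(-8t) dt=2/(2 * 4)=1/4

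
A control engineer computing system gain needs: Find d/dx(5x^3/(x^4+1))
Quotient rule: (f/g)'=(f'g - fg')/g²
f=5x^3, f'=15x^2
g=x^4+1, g'=4x^3

Answer: (15x^2·(x^4+1)-20x^6)/(x^4+1)²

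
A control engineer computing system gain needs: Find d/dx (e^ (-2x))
Chain rule: d/dx[e^u]=e^u · u' where u=-2x
u'=-2

Answer: -2·e^(-2x)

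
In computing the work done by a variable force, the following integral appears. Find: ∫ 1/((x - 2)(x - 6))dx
Partial fractions: 1/((x-2)(x-6))=A/(x-2)+B/(x-6)
A=-1/4, B=1/4
∫ [-1/4· 1/(x-2)+1/4· 1/(x-6)] dx
=(1/4)[ln|x-6| - ln|x-2|]+C

Answer: (1/4)·ln|(x-6)/(x-2)|+C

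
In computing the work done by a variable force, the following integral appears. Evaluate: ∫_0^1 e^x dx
Antiderivative: e^x
Evaluate: (e^1 - 1)

Answer: e^1 - 1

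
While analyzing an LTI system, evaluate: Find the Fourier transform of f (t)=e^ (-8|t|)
Using the standard pair: F{e^(-a|t|)} = 2a/(a^2 + omega^2)
With a = 8: F(omega) = 16/(64 + omega^2)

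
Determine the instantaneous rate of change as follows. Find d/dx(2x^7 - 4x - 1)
Power rule: d/dx(ax^n)=n·a·x^(n-1)
Term by term: 14·x^6 - 4

Answer: 14x^6 - 4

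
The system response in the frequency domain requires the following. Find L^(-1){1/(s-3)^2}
L^(-1){1/(s-a)^n}=t^(n-1)·e^(at)/(n-1)!
Here a=3, n=2: t^1·e^(3t)/1

Answer: t·e^(3t)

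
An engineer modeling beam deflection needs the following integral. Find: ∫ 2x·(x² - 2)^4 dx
Let u = x² - 2, du = 2x dx
∫ u^4 du = u^5/5 + C

Answer: (x² - 2)^5/5 + C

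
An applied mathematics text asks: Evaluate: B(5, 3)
B(x,y) = Γ(x)Γ(y)/Γ(x+y) = (x-1)!(y-1)!/(x+y-1)!
B(5,3) = 4!·2!/7! = 1/105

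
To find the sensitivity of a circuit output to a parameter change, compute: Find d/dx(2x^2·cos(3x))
Product rule: (fg)' = f'g + fg'
f = 2x^2, f' = 4x
g = cos(3x), g' = -3·sin(3x)

Answer: 4x·cos(3x) - 6x^2·sin(3x)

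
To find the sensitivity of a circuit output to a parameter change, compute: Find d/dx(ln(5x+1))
Chain rule: d/dx[ln(u)] = u'/u where u = 5x + 1
u' = 5

Answer: (5)/(5x + 1)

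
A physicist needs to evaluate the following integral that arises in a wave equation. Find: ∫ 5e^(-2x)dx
Since d/dx[e^(-2x)]=-2e^(-2x), we get -5/2 e^(-2x)+C

Answer: (-5/2)e^(-2x)+C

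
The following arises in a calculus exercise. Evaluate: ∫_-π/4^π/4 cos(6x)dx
Antiderivative: sin(6x)/6
Evaluate at bounds: [sin(6·π/4)/6] - [sin(6·-π/4)/6]
= ((-1) - (1))/6 = -1/3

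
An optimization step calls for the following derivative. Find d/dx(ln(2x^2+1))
Chain rule: d/dx[ln(u)] = u'/u where u = 2x^2+1
u' = 4x

Answer: (4x)/(2x^2+1)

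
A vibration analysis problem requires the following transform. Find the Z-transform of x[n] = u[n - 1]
Using the time-shift property: Z{u[n-1]} = z^(-1)*z/(z-1)
= z^(0)/(z-1)

Answer: 1/(z-1)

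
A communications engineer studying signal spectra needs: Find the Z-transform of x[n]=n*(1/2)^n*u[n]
Using the property Z{n * a^n * u[n]} = az/(z-a)^2
With a = 1/2: X(z) = (1/2)z/(z - 1/2)^2, |z| > 1/2

Answer: (1/2)z/(z - 1/2)^2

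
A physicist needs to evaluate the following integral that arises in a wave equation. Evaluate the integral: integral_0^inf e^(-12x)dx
integral_0^inf e^(-12x) dx = [-1/12 * e^(-12x)]_0^inf
= 0 - (-1/12) = 1/12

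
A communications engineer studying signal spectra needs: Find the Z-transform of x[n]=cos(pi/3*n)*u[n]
Z{cos(w0 * n) * u[n]} = z(z - cos(w0))/(z^2-2z * cos(w0)+1)
With w0 = pi/3: X(z) = z(z - cos(pi/3))/(z^2-2z * cos(pi/3)+1)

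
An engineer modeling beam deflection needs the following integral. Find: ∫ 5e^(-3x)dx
Since d/dx[e^(-3x)] = -3e^(-3x), we get -5/3 e^(-3x) + C

Answer: (-5/3)e^(-3x) + C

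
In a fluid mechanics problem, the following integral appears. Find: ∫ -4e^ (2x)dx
Since d/dx[e^(2x)] = 2e^(2x), we get -2 e^(2x)+C

Answer: -2e^(2x)+C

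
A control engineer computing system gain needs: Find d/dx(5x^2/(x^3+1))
Quotient rule: (f/g)'=(f'g - fg')/g²
f=5x^2, f'=10x
g=x^3+1, g'=3x^2

Answer: (10x·(x^3+1)-15x^4)/(x^3+1)²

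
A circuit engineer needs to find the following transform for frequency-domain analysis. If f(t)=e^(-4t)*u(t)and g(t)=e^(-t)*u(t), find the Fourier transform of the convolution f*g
By the convolution theorem: F{f * g}=F(omega) * G(omega)
F(omega)=1/(4+j * omega), G(omega)=1/(1+j * omega)
F{f * g}=1/((4+j * omega)(1+j * omega))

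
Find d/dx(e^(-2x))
Chain rule: d/dx[e^u] = e^u · u' where u = -2x
u' = -2

Answer: -2·e^(-2x)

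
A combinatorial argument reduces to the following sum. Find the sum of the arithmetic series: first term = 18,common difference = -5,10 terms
Last term: a_n=18 + (10 - 1)·-5=-27
Sum=n(a_1 + a_n)/2=10(18 + (-27))/2=-45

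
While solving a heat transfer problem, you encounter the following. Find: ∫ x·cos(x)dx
By parts: u = x, dv = cos(x) dx
du = dx, v = sin(x)
= x·sin(x)+cos(x)+C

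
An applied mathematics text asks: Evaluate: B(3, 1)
B(x,y) = Γ(x)Γ(y)/Γ(x + y) = (x-1)!(y-1)!/(x + y-1)!
B(3,1) = 2!·0!/3! = 1/3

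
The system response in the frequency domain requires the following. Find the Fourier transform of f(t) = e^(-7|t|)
Using the standard pair: F{e^(-a|t|)} = 2a/(a^2 + omega^2)
With a = 7: F(omega) = 14/(49 + omega^2)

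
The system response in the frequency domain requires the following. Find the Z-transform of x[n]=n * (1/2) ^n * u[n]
Using the property Z{n * a^n * u[n]}=az/(z-a)^2
With a=1/2: X(z)=(1/2)z/(z - 1/2)^2, |z| > 1/2

Answer: (1/2)z/(z - 1/2)^2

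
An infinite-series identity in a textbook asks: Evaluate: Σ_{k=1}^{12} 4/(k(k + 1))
Partial fractions: 4/(k(k+1))=4/k - 4/(k+1)
Telescoping sum: 4(1-1/13)=4·12/13

Answer: 48/13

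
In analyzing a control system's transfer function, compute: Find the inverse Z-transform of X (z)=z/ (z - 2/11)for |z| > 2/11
Standard pair: z/(z-a) <-> a^n * u[n] for causal signals
With a = 2/11: x[n] = (2/11)^n * u[n]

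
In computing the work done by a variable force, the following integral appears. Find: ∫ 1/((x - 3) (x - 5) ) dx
Partial fractions: 1/((x-3)(x-5)) = A/(x-3)+B/(x-5)
A = -1/2, B = 1/2
∫ [-1/2· 1/(x-3)+1/2· 1/(x-5)] dx
= (1/2)[ln|x-5| - ln|x-3|]+C

Answer: (1/2)·ln|(x-5)/(x-3)|+C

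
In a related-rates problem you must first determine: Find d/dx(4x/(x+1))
Quotient rule: (f/g)'=(f'g - fg')/g²
f=4x, f'=4
g=x + 1, g'=1

Answer: (4·(x + 1) - 4x)/(x + 1)²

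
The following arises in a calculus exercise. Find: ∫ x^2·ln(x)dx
By parts: u=ln(x), dv=x^2 dx
du=1/x dx, v=x^3/3
=x^3·ln(x)/3 - ∫ x^2/3 dx
=x^3·ln(x)/3 - x^3/9+C

Answer: x^3(ln(x)/3-1/9)+C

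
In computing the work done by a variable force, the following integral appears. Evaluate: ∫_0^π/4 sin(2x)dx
Antiderivative: -cos(2x)/2
Evaluate at bounds: [-cos(2·π/4)/2] - [-cos(2·0)/2]
=(-(0)+(1))/2=1/2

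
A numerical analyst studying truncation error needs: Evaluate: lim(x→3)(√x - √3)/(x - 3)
Multiply by conjugate (√x + √3)/(√x + √3):
= (x - 3)/((x - 3)(√x + √3)) = 1/(√x + √3)
As x → 3: 1/(2√3)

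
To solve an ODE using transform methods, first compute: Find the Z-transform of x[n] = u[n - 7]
Using the time-shift property: Z{u[n-7]} = z^(-7)*z/(z-1)
= z^(-6)/(z-1)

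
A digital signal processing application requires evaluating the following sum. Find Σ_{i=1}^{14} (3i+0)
= 3·Σ i+0·14 = 3·105+0 = 315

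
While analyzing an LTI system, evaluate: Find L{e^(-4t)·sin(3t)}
First shifting: L{e^(at)f(t)}=F(s-a)
L{sin(3t)}=3/(s²+9)
Shift: 3/((s+4)²+9)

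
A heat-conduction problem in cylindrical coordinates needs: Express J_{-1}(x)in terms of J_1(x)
For integer n: J_{-n}(x) = (-1)^n J_n(x)
With n = 1: J_{-1}(x) = (-1)^1 J_1(x) = -J_1(x)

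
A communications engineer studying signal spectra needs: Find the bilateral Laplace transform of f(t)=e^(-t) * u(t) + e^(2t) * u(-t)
For e^(-t)*u(t): L=1/(s + 1), Re(s) > -1
For e^(2t)*u(-t): L=-1/(s-2), Re(s) < 2
Combined: F(s)=1/(s + 1) - 1/(s-2), -1 < Re(s) < 2

Answer: 1/(s + 1) - 1/(s-2), ROC: -1 < Re(s) < 2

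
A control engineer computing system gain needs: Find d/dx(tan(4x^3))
Chain rule: d/dx[tan(u)] = sec²(u)·u' where u = 4x^3
u' = 12x^2

Answer: 12x^2·sec²(4x^3)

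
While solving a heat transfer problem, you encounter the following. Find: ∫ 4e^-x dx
Since d/dx[e^-x]=- e^-x, we get -4e^-x+C

Answer: -4e^-x+C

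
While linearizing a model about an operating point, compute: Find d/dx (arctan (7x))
d/dx[arctan(u)]=u'/(1+u²), u=7x, u'=7

Answer: 7/(1+49x²)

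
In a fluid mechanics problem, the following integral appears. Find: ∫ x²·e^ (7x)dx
Integration by parts twice:
First: u=x², dv=e^(7x) dx => x²e^(7x)/7 - (2/7)∫ xe^(7x) dx
Second (∫ xe^(7x) dx): xe^(7x)/7 - e^(7x)/49
Combining: e^(7x)(x²/7-2x/49+2/343)+C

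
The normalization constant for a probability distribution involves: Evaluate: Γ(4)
Γ(n) = (n-1)! for positive integers
Γ(4) = 3! = 6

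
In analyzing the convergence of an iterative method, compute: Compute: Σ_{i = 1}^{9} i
Using formula: Σ i^1 = n(n+1)/2 = 9·10/2 = 45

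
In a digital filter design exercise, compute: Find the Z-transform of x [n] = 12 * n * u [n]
Z{n*u[n]}=z/(z-1)^2
By linearity: Z{12*n*u[n]}=12z/(z-1)^2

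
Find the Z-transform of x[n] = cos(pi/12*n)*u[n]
Z{cos(w0 * n) * u[n]} = z(z - cos(w0))/(z^2-2z * cos(w0)+1)
With w0 = pi/12: X(z) = z(z - cos(pi/12))/(z^2-2z * cos(pi/12)+1)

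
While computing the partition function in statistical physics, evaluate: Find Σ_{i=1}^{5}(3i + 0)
=3·Σ i + 0·5=3·15 + 0=45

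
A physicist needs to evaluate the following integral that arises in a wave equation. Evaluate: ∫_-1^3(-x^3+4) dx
Step 1: Find antiderivative F(x) = (-1/4)x^4 + 4x
Step 2: F(3) - F(-1) = -33/4 - (-17/4) = -4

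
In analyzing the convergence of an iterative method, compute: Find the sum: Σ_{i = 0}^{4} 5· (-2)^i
Geometric series: S=a(1 - r^n)/(1 - r)
a=5, r=-2, n=5
S=5(1+32)/3=55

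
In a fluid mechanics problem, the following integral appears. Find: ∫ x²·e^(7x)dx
Integration by parts twice:
First: u=x², dv=e^(7x) dx => x²e^(7x)/7 - (2/7)∫ xe^(7x) dx
Second (∫ xe^(7x) dx): xe^(7x)/7 - e^(7x)/49
Combining: e^(7x)(x²/7 - 2x/49 + 2/343) + C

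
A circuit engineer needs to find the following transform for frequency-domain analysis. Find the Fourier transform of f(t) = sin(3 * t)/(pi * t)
sin(W * t)/(pi * t)=(W/pi) * sinc(W * t/pi) is the impulse response of the ideal low-pass filter with cutoff W (here W=3).
Its Fourier transform is a rectangular function:
F(omega)=1 for |omega| < 3, 0 otherwise

Answer: rect(omega/6) [i.e., 1 for |omega| < 3, 0 otherwise]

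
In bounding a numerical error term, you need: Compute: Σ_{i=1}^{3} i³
Using formula: Σ i^3=[n(n + 1)/2]²=[3·4/2]²=36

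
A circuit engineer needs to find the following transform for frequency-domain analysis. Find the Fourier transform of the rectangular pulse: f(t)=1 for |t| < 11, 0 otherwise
F(omega) = integral from -11 to 11 of e^(-j * omega * t) dt
= 2 * sin(11 * omega)/omega = 22 * sinc(11 * omega/pi)

Answer: 2 * sin(11 * omega)/omega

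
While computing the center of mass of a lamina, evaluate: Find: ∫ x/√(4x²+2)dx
Let u=4x² + 2, du=8x dx
∫ (1/8)·u^(-1/2) du=√u/4 + C

Answer: √(4x² + 2)/4 + C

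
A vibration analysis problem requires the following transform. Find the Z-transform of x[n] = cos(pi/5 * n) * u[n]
Z{cos(w0*n)*u[n]}=z(z - cos(w0))/(z^2 - 2z*cos(w0) + 1)
With w0=pi/5: X(z)=z(z - cos(pi/5))/(z^2 - 2z*cos(pi/5) + 1)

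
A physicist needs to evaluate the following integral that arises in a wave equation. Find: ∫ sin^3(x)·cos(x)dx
Let u = sin(x), du = cos(x) dx
∫ u^3 du = u^4/4 + C

Answer: sin^4(x)/4 + C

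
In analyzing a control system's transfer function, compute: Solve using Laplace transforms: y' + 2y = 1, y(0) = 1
Take L of both sides: sY(s)-1+2Y(s)=1/s
Y(s)(s+2)=1/s+1
Y(s)=1/(s(s+2))+1/(s+2)
Partial fractions: 1/(s(s+2))=(1/2)/s - (1/2)/(s+2)
So Y(s)=(1/2)/s+(1/2)/(s+2)
Inverse transform (L^(-1){1/s}=1, L^(-1){1/(s+2)}=e^(-2t)):

Answer: y(t)=1/2+(1/2)·e^(-2t)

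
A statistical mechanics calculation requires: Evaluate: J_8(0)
J_n(0) = 0 for all n > 0 (Bessel function of first kind)
J_8(0) = 0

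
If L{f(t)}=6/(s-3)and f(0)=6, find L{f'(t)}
L{f'(t)}=s·F(s) - f(0)=6s/(s-3) - 6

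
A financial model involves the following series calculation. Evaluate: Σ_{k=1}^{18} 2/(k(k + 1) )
Partial fractions: 2/(k(k+1)) = 2/k - 2/(k+1)
Telescoping sum: 2(1-1/19) = 2·18/19

Answer: 36/19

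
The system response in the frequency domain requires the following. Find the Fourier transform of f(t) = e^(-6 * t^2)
The Fourier transform of a Gaussian e^(-a*t^2) is sqrt(pi/a)*e^(-omega^2/(4a)).
With a = 6: F(omega) = sqrt(pi/6)*e^(-omega^2/24)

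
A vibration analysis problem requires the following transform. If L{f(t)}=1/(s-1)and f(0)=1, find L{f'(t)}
L{f'(t)} = s·F(s) - f(0) = s/(s-1) - 1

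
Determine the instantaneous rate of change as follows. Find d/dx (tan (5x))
Chain rule: d/dx[tan(u)]=sec²(u)·u' where u=5x
u'=5

Answer: 5·sec²(5x)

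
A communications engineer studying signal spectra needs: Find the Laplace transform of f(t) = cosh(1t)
L{cosh(at)}=s/(s²-a²)
L{cosh(1t)}=s/(s²-1)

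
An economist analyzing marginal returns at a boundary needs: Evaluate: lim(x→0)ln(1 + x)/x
L'Hôpital (0/0): lim 1/(1 + x) / 1 = 1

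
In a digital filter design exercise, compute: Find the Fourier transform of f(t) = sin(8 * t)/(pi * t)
sin(W*t)/(pi*t) = (W/pi)*sinc(W*t/pi) is the impulse response of the ideal low-pass filter with cutoff W (here W = 8).
Its Fourier transform is a rectangular function:
F(omega) = 1 for |omega| < 8, 0 otherwise

Answer: rect(omega/16) [i.e., 1 for |omega| < 8, 0 otherwise]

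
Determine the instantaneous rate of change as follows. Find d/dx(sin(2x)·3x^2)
Product rule: (fg)'=f'g+fg'
f=sin(2x), f'=2·cos(2x)
g=3x^2, g'=6x

Answer: 6·cos(2x)·x^2+6·sin(2x)·x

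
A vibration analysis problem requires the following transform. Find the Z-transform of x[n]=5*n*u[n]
Z{n * u[n]}=z/(z-1)^2
By linearity: Z{5 * n * u[n]}=5z/(z-1)^2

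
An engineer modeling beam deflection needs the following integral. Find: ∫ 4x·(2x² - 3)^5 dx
Let u=2x² - 3, du=4x dx
∫ u^5 du=u^6/6+C

Answer: (2x² - 3)^6/6+C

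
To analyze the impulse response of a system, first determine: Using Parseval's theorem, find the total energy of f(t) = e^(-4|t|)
Parseval's theorem: E = integral |f(t)|^2 dt = (1/2pi) integral |F(omega)|^2 domega
E = integral_{-inf}^{inf} e^(-8|t|) dt = 2*integral_0^inf e^(-8t) dt = 2/(2*4) = 1/4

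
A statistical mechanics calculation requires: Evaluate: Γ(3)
Γ(n) = (n-1)! for positive integers
Γ(3) = 2! = 2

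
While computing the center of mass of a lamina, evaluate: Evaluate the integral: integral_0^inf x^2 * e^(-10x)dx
This is a Gamma integral. Substitute u=10x (du=10 dx):
integral_0^inf x^2 * e^(-10x) dx=(1/10^3) integral_0^inf u^2 * e^(-u) du
=Gamma(3)/10^3=2!/10^3=2/1000

Answer: 1/500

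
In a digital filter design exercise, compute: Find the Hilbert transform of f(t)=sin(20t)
The Hilbert transform shifts each frequency component by -pi/2.
H{sin(wt)} = -cos(wt)
With w = 20: H{sin(20t)} = -cos(20t)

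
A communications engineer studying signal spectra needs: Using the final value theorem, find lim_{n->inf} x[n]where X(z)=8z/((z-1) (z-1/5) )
Final value theorem: lim x[n]=lim_{z->1} (z-1)*X(z)
(z-1)*X(z)=8z/(z-1/5)
As z->1: 8/(1 - 1/5)=8/(4/5)=10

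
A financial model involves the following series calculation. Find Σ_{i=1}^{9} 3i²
= 3·n(n + 1)(2n + 1)/6 = 3·9·10·19/6 = 855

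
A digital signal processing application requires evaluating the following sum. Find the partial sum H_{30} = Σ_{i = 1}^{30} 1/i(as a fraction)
H_30 = 1+1/2+1/3+...+1/30
= 9304682830147/2329089562800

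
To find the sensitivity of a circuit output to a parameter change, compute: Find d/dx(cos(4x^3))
Chain rule: d/dx[cos(u)]=-sin(u)·u' where u=4x^3
u'=12x^2

Answer: -12x^2·sin(4x^3)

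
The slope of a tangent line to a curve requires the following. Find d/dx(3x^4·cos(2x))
Product rule: (fg)' = f'g+fg'
f = 3x^4, f' = 12x^3
g = cos(2x), g' = -2·sin(2x)

Answer: 12x^3·cos(2x)-6x^4·sin(2x)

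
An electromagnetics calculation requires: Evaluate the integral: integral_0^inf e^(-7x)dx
integral_0^inf e^(-7x) dx = [-1/7 * e^(-7x)]_0^inf
= 0 - (-1/7) = 1/7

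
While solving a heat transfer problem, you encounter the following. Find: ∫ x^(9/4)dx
Power rule: ∫ x^(9/4) dx=x^(13/4)/(13/4) + C

Answer: (4/13)·x^(13/4) + C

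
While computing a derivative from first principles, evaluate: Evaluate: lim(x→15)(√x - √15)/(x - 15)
Multiply by conjugate (√x+√15)/(√x+√15):
=(x - 15)/((x - 15)(√x+√15))=1/(√x+√15)
As x → 15: 1/(2√15)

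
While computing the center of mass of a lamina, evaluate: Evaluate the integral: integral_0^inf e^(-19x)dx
integral_0^inf e^(-19x) dx=[-1/19*e^(-19x)]_0^inf
=0 - (-1/19)=1/19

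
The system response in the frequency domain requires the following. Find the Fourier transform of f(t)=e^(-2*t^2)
The Fourier transform of a Gaussian e^(-a * t^2) is sqrt(pi/a) * e^(-omega^2/(4a)).
With a = 2: F(omega) = sqrt(pi/2) * e^(-omega^2/8)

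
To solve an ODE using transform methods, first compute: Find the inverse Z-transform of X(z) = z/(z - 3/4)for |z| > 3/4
Standard pair: z/(z-a) <-> a^n * u[n] for causal signals
With a = 3/4: x[n] = (3/4)^n * u[n]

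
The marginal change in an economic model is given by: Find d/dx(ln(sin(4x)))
Chain rule: d/dx[ln(u)] = u'/u where u = sin(4x)
u' = 4cos(4x)

Answer: (4cos(4x))/(sin(4x))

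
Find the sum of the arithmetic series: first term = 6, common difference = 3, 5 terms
Last term: a_n=6+(5-1)·3=18
Sum=n(a_1+a_n)/2=5(6+18)/2=60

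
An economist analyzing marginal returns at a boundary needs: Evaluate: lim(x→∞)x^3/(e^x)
Apply L'Hôpital 3 times (∞/∞ each time):
Eventually get 3!/(e^x) → 0

Answer: 0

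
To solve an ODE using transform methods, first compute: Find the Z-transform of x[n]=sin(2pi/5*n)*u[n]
Z{sin(w0 * n) * u[n]}=z * sin(w0)/(z^2 - 2z * cos(w0) + 1)
With w0=2pi/5: X(z)=z * sin(2pi/5)/(z^2 - 2z * cos(2pi/5) + 1)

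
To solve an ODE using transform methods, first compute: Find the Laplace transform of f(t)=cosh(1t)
L{cosh(at)} = s/(s²-a²)
L{cosh(1t)} = s/(s²-1)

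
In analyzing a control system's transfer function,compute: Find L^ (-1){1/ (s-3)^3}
L^(-1){1/(s-a)^n} = t^(n-1)·e^(at)/(n-1)!
Here a = 3, n = 3: t^2·e^(3t)/2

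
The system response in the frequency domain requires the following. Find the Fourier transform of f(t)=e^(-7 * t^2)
The Fourier transform of a Gaussian e^(-a * t^2) is sqrt(pi/a) * e^(-omega^2/(4a)).
With a=7: F(omega)=sqrt(pi/7) * e^(-omega^2/28)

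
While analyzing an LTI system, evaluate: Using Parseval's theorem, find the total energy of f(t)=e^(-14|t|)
Parseval's theorem: E = integral |f(t)|^2 dt = (1/2pi) integral |F(omega)|^2 domega
E = integral_{-inf}^{inf} e^(-28|t|) dt = 2 * integral_0^inf e^(-28t) dt = 2/(2 * 14) = 1/14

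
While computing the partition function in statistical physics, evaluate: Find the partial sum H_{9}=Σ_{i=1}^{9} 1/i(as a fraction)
H_9 = 1+1/2+1/3+...+1/9
= 7129/2520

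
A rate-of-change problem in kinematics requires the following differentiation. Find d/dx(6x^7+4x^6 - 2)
Power rule: d/dx(ax^n)=n·a·x^(n-1)
Term by term: 42·x^6 + 24·x^5

Answer: 42x^6 + 24x^5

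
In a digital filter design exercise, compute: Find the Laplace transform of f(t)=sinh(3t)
L{sinh(at)} = a/(s²-a²)
L{sinh(3t)} = 3/(s²-9)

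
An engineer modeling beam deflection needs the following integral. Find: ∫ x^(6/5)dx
Power rule: ∫ x^(6/5) dx=x^(11/5)/(11/5) + C

Answer: (5/11)·x^(11/5) + C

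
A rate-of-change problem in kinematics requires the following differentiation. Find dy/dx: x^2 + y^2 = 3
Differentiate: 2x + 2y·(dy/dx)=0
dy/dx=-2x/(2y)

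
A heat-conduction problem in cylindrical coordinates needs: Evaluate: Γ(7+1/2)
Γ(n+1/2) = (2n)!√π/(4^n·n!)
= 87178291200√π/(16384·5040) = (135135/128)·√π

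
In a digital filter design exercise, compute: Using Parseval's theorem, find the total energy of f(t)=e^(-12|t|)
Parseval's theorem: E=integral |f(t)|^2 dt=(1/2pi) integral |F(omega)|^2 domega
E=integral_{-inf}^{inf} e^(-24|t|) dt=2 * integral_0^inf e^(-24t) dt=2/(2 * 12)=1/12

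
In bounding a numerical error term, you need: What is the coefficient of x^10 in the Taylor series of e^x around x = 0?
Taylor series of e^x=Σ x^n/n!
Coefficient of x^10=1/10!=1/3628800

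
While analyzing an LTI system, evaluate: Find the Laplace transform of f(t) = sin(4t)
L{sin(wt)}=w/(s² + w²)
L{sin(4t)}=4/(s² + 16)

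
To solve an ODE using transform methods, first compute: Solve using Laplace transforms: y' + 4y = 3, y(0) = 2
Take L of both sides: sY(s) - 2 + 4Y(s)=3/s
Y(s)(s + 4)=3/s + 2
Y(s)=3/(s(s + 4)) + 2/(s + 4)
Partial fractions: 3/(s(s + 4))=(3/4)/s - (3/4)/(s + 4)
So Y(s)=(3/4)/s + (5/4)/(s + 4)
Inverse transform (L^(-1){1/s}=1, L^(-1){1/(s + 4)}=e^(-4t)):

Answer: y(t)=3/4 + (5/4)·e^(-4t)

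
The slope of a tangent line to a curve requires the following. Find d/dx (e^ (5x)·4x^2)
Product rule: (fg)' = f'g + fg'
f = e^(5x), f' = 5·e^(5x)
g = 4x^2, g' = 8x

Answer: 20·e^(5x)·x^2 + 8·e^(5x)·x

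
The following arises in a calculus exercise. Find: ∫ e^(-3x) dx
Since d/dx[e^(-3x)]=-3e^(-3x), we get -1/3 e^(-3x) + C

Answer: (-1/3)e^(-3x) + C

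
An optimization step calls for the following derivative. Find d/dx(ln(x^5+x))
Chain rule: d/dx[ln(u)]=u'/u where u=x^5 + x
u'=5x^4 + 1

Answer: (5x^4 + 1)/(x^5 + x)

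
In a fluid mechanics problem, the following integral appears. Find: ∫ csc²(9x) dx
Since d/dx[-cot(9x)]=9csc²(9x), integral=-cot(9x)/9+C

Answer: (-1/9)cot(9x)+C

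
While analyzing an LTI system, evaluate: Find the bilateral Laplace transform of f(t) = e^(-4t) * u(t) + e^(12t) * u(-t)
For e^(-4t)*u(t): L = 1/(s + 4), Re(s) > -4
For e^(12t)*u(-t): L = -1/(s-12), Re(s) < 12
Combined: F(s) = 1/(s + 4) - 1/(s-12), -4 < Re(s) < 12

Answer: 1/(s + 4) - 1/(s-12), ROC: -4 < Re(s) < 12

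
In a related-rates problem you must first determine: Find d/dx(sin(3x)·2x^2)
Product rule: (fg)'=f'g + fg'
f=sin(3x), f'=3·cos(3x)
g=2x^2, g'=4x

Answer: 6·cos(3x)·x^2 + 4·sin(3x)·x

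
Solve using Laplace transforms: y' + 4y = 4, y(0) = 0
Take L of both sides: sY(s)-0+4Y(s) = 4/s
Y(s)(s+4) = 4/s+0
Y(s) = 4/(s(s+4))+0/(s+4)
Partial fractions: 4/(s(s+4)) = 1/s - 1/(s+4)
So Y(s) = 1/s - 1/(s+4)
Inverse transform (L^(-1){1/s} = 1, L^(-1){1/(s+4)} = e^(-4t)):

Answer: y(t) = 1 - e^(-4t)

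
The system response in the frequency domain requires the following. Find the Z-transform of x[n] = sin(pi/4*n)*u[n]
Z{sin(w0*n)*u[n]}=z*sin(w0)/(z^2-2z*cos(w0)+1)
With w0=pi/4: X(z)=z*sin(pi/4)/(z^2-2z*cos(pi/4)+1)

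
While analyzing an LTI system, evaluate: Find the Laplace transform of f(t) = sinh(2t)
L{sinh(at)}=a/(s²-a²)
L{sinh(2t)}=2/(s²-4)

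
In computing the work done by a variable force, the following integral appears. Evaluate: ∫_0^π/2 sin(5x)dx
Antiderivative: -cos(5x)/5
Evaluate at bounds: [-cos(5·π/2)/5] - [-cos(5·0)/5]
=(-(0) + (1))/5=1/5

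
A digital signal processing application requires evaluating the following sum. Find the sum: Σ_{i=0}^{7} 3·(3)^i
Geometric series: S = a(1 - r^n)/(1 - r)
a = 3, r = 3, n = 8
S = 3(1-6561)/-2 = 9840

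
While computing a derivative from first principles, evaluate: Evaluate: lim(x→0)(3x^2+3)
Polynomial is continuous, so substitute x = 0:
3·0^2+3 = 3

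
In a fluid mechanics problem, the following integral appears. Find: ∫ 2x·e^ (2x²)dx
Let u=2x², du=4x dx
∫ (1/2)e^u du=e^u/2 + C

Answer: e^(2x²)/2 + C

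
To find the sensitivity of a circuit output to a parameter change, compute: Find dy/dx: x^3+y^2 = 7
Differentiate: 3x^2 + 2y·(dy/dx)=0
dy/dx=-3x^2/(2y)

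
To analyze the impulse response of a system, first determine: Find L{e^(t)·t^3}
First shifting: L{e^(at)f(t)} = F(s-a)
L{t^3} = 6/s^4
Shift s → s-1: 6/(s-1)^4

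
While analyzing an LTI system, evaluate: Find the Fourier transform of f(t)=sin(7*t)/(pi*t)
sin(W*t)/(pi*t)=(W/pi)*sinc(W*t/pi) is the impulse response of the ideal low-pass filter with cutoff W (here W=7).
Its Fourier transform is a rectangular function:
F(omega)=1 for |omega| < 7, 0 otherwise

Answer: rect(omega/14) [i.e., 1 for |omega| < 7, 0 otherwise]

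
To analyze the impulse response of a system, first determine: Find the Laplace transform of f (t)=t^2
L{t^n} = n!/s^(n + 1)
L{t^2} = 2!/s^3 = 2/s^3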